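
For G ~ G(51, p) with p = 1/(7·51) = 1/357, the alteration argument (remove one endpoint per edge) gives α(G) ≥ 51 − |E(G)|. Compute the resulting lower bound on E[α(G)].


E[|E(G)|] = C(51, 2)·p = 1275 · (1/357) = 25/7.
E[α(G)] ≥ n − E[|E(G)|] = 51 − 25/7 = 332/7.
Numerically: ≈ 47.429.
(This is only a lower bound; the true E[α(G)] may be larger.)

E[α(G)] ≥ 332/7 ≈ 47.429.


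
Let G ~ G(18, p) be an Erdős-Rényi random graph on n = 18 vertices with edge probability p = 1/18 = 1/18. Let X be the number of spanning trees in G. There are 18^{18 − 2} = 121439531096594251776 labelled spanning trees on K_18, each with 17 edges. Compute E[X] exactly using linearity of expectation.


K_18 has 18^{18 − 2} = 121439531096594251776 labelled spanning trees.
For each such spanning tree H, let X_H = 1 if all 17 edges of H are present in G. Then P[X_H = 1] = p^{17} = (1/18)^{17} = 1/2185911559738696531968.
By linearity of expectation: E[X] = Σ_H E[X_H] = 121439531096594251776 · p^{17} = 121439531096594251776 · 1/2185911559738696531968 = 1/18.
Numerically: E[X] ≈ 0.0556.

E[X] = 121439531096594251776 · (1/18)^{17} = 1/18 ≈ 0.0556.


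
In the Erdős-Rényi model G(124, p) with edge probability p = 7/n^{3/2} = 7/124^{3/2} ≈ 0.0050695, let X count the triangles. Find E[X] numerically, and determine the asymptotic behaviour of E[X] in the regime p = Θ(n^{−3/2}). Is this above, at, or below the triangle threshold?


Number of potential triangles: C(124, 3) = 310124.
Each occurs with probability p³ ≈ (0.0050695)³ ≈ 1.30285636e-07.
By linearity: E[X] = C(124, 3)·p³ ≈ 310124 · 1.30285636e-07 ≈ 0.040405.
Since α = 3/2 > 1, p = c/n^{3/2} = o(1/n) is below the triangle threshold p ~ 1/n. Asymptotically E[X] ~ (c³/6)·n^{3(1−α)} = (7³/6)·n^{-1.5} → 0, so by Markov's inequality G has no triangles w.h.p.

E[X] ≈ 0.040405; in regime p = Θ(1/n^{3/2}) E[X] tends to 0 (below the triangle threshold p ~ 1/n).


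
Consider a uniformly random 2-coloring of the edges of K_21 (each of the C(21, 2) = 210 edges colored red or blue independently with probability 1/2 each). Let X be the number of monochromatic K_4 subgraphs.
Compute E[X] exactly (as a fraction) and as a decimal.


Let X = Σ_S X_S over the C(21, 4) = 5985 subsets S of size 4, where X_S = 1 if the K_4 on S is monochromatic.
For a fixed S, the K_4 on S has C(4, 2) = 6 edges. P[all 6 edges red] = (1/2)^6, and likewise for blue, so P[monochromatic] = 2·(1/2)^6 = 2^{1 − 6} = 1/32.
Summing: E[X] = C(21, 4) · 2^{1 − 6} = 5985 · 1/32 = 5985/32.
Numerically: E[X] ≈ 187.031.

E[X] = C(21,4)·2^(1−C(4,2)) = 5985/32 ≈ 187.031.


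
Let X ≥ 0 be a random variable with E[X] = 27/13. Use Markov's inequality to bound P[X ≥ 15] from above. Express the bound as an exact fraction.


μ = E[X] = 27/13, a = 15.
Markov: P[X ≥ 15] ≤ μ/a = (27/13)/15 = 9/65.
Numerically: ≈ 0.138.
(Since a = 15 > μ = 2.077, the bound 9/65 is < 1 and informative.)

P[X ≥ 15] ≤ 9/65 ≈ 0.138.


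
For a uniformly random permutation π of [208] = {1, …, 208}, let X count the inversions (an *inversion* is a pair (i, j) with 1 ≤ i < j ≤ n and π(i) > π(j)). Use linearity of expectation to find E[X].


Write X = Σ X_I over the C(208, 2) = 21528 pairs i < j, with X_I the indicator of one inversion.
There are 21528 indicators.
For each fixed pair i < j, the values π(i) and π(j) are two distinct elements of {1, …, 208} in uniformly random order; by symmetry P[π(i) > π(j)] = 1/2.
By linearity: E[X] = 21528 · (1/2) = C(208, 2) · (1/2) = 21528/2 = 10764 ≈ 10764.0000.

E[X] = 10764 = 10764.0000.


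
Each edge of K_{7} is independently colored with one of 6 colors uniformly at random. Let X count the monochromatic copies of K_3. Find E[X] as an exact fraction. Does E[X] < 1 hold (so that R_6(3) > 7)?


E[X] = C(7, 3) · 6^{1 − 3} = 35 · 6^{−2} = 35/36.
As a reduced fraction: E[X] = 35/36 ≈ 0.972222.
Is E[X] < 1? YES.
Since E[X] < 1, there exists a 6-coloring of K_{7} with no monochromatic K_3; hence R_6(3) > 7.

E[X] = 35/36 ≈ 0.972222; E[X] < 1, so R_6(3) > 7.


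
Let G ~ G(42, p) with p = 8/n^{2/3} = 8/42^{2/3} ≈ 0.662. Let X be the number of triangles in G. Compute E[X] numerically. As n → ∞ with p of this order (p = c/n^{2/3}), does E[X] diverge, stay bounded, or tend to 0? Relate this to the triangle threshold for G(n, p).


Number of potential triangles: C(42, 3) = 11480.
Each occurs with probability p³ ≈ (0.662)³ ≈ 2.90249e-01.
By linearity: E[X] = C(42, 3)·p³ ≈ 11480 · 2.90249e-01 ≈ 3332.063.
Since α = 2/3 < 1, p = c/n^{2/3} ≫ 1/n is above the triangle threshold p ~ 1/n. Asymptotically E[X] ~ (c³/6)·n^{3(1−α)} = (8³/6)·n^{1} → ∞; triangles are abundant w.h.p.

E[X] ≈ 3332.063; in regime p = Θ(1/n^{2/3}) E[X] diverges (above the triangle threshold p ~ 1/n).


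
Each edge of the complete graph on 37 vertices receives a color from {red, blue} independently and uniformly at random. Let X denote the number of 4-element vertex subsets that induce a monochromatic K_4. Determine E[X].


Let X = Σ_S X_S over the C(37, 4) = 66045 subsets S of size 4, where X_S = 1 if the K_4 on S is monochromatic.
For a fixed S, the K_4 on S has C(4, 2) = 6 edges. P[all 6 edges red] = (1/2)^6, and likewise for blue, so P[monochromatic] = 2·(1/2)^6 = 2^{1 − 6} = 1/32.
By linearity of expectation: E[X] = C(37, 4) · 2^{1 − 6} = 66045 · 1/32 = 66045/32.
Numerically: E[X] ≈ 2063.90625.

E[X] = C(37,4)·2^(1−C(4,2)) = 66045/32 ≈ 2063.90625.


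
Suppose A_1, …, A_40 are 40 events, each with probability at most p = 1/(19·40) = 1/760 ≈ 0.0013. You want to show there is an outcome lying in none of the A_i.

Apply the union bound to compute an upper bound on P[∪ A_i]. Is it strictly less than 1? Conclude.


Union bound: P[∪_{i=1}^{40} A_i] ≤ Σ_i P[A_i] ≤ 40·p = 40·(1/760) = 1/19.
Numerically: 1/19 ≈ 0.0526.
Is 1/19 < 1? YES.
Since P[∪ A_i] ≤ 1/19 < 1, the complement has P[∩ A_i^c] ≥ 1 − 1/19 = 18/19 > 0, so some outcome avoids every A_i.

40·p = 1/19 ≈ 0.0526; existence CERTIFIED by the union bound.


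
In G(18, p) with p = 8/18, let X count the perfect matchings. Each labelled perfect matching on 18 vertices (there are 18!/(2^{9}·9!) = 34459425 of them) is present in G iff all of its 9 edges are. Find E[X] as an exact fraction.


K_18 has 18!/(2^{9}·9!) = 34459425 labelled perfect matchings.
For each such perfect matching H, let X_H = 1 if all 9 edges of H are present in G. Then P[X_H = 1] = p^{9} = (4/9)^{9} = 262144/387420489.
By linearity: E[X] = Σ_H E[X_H] = 34459425 · p^{9} = 34459425 · 262144/387420489 = 111522611200/4782969.
Numerically: E[X] ≈ 2.332e+04.

E[X] = 34459425 · (4/9)^{9} = 111522611200/4782969 ≈ 2.332e+04.


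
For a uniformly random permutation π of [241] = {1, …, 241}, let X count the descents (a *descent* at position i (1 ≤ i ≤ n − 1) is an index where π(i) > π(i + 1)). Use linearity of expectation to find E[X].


Write X = Σ X_I over i = 1, …, 240, with X_I the indicator of one descent.
There are 240 indicators.
For each fixed i, the pair (π(i), π(i+1)) is a uniformly random ordered pair of distinct values from {1, …, 241}; by symmetry P[π(i) > π(i+1)] = 1/2.
By linearity: E[X] = 240 · (1/2) = (241 − 1) · (1/2) = 120 ≈ 120.00000.

E[X] = 120 = 120.00000.


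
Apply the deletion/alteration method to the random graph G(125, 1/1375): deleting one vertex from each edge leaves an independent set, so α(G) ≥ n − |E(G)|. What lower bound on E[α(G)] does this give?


E[|E(G)|] = C(125, 2)·p = 7750 · (1/1375) = 62/11.
E[α(G)] ≥ n − E[|E(G)|] = 125 − 62/11 = 1313/11.
Numerically: ≈ 119.363636.
(This is only a lower bound; the true E[α(G)] may be larger.)

E[α(G)] ≥ 1313/11 ≈ 119.363636.


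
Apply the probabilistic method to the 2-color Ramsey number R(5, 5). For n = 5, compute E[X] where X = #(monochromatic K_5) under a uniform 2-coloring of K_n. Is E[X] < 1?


E[X] = C(5, 5) · 2^{1 − 10} = 1 · 2^{−9} = 1/512.
As a reduced fraction: E[X] = 1/512 ≈ 0.001953.
Is E[X] < 1? YES.
Since E[X] < 1, there exists a 2-coloring of K_{5} with no monochromatic K_5; hence R(5, 5) > 5.

E[X] = 1/512 ≈ 0.001953; E[X] < 1, so R(5, 5) > 5.


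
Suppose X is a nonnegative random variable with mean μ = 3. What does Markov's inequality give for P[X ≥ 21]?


μ = E[X] = 3, a = 21.
Markov: P[X ≥ 21] ≤ μ/a = (3)/21 = 1/7.
Numerically: ≈ 0.1429.
(Since a = 21 > μ = 3.0000, the bound 1/7 is < 1 and informative.)

P[X ≥ 21] ≤ 1/7 ≈ 0.1429.


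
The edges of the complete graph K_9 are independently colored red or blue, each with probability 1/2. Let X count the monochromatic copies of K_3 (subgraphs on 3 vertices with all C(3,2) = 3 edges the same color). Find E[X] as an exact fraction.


Let X = Σ_S X_S over the C(9, 3) = 84 subsets S of size 3, where X_S = 1 if the K_3 on S is monochromatic.
For a fixed S, the K_3 on S has C(3, 2) = 3 edges. P[all 3 edges red] = (1/2)^3, and likewise for blue, so P[monochromatic] = 2·(1/2)^3 = 2^{1 − 3} = 1/4.
Summing: E[X] = C(9, 3) · 2^{1 − 3} = 84 · 1/4 = 21.
Numerically: E[X] ≈ 21.000000.

E[X] = C(9,3)·2^(1−C(3,2)) = 21 ≈ 21.000000.


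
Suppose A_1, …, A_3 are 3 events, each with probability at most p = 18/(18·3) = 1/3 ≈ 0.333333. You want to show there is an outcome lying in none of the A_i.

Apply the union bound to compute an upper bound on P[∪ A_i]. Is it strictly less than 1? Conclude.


Union bound: P[∪_{i=1}^{3} A_i] ≤ Σ_i P[A_i] ≤ 3·p = 3·(1/3) = 1.
Numerically: 1 ≈ 1.000000.
Is 1 < 1? NO.
Since the bound 1 is ≥ 1, the union bound is uninformative here; it does NOT by itself certify existence.

3·p = 1 ≈ 1.000000; existence NOT certified by the union bound.


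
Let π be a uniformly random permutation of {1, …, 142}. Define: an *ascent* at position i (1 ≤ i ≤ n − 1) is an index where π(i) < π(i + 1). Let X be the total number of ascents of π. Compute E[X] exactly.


Write X = Σ X_I over i = 1, …, 141, with X_I the indicator of one ascent.
There are 141 indicators.
For each fixed i, the pair (π(i), π(i+1)) is a uniformly random ordered pair of distinct values from {1, …, 142}; by symmetry P[π(i) < π(i+1)] = 1/2.
By linearity: E[X] = 141 · (1/2) = (142 − 1) · (1/2) = 141/2 ≈ 70.5000.

E[X] = 141/2 = 70.5000.


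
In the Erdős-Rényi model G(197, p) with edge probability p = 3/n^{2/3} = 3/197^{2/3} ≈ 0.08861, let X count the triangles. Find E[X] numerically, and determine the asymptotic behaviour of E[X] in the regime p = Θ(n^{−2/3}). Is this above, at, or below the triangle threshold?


Number of potential triangles: C(197, 3) = 1254890.
Each occurs with probability p³ ≈ (0.08861)³ ≈ 6.957149e-04.
By linearity: E[X] = C(197, 3)·p³ ≈ 1254890 · 6.957149e-04 ≈ 873.0457.
Since α = 2/3 < 1, p = c/n^{2/3} ≫ 1/n is above the triangle threshold p ~ 1/n. Asymptotically E[X] ~ (c³/6)·n^{3(1−α)} = (3³/6)·n^{1} → ∞; triangles are abundant w.h.p.

E[X] ≈ 873.0457; in regime p = Θ(1/n^{2/3}) E[X] diverges (above the triangle threshold p ~ 1/n).


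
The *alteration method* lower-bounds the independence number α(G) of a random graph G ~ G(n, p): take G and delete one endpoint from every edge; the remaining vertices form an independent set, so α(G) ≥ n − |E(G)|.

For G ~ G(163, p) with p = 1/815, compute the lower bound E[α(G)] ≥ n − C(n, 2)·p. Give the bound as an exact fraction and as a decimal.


E[|E(G)|] = C(163, 2)·p = 13203 · (1/815) = 81/5.
E[α(G)] ≥ n − E[|E(G)|] = 163 − 81/5 = 734/5.
Numerically: ≈ 146.800000.
(This is only a lower bound; the true E[α(G)] may be larger.)

E[α(G)] ≥ 734/5 ≈ 146.800000.


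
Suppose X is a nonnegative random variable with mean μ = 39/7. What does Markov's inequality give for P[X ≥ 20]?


μ = E[X] = 39/7, a = 20.
Markov: P[X ≥ 20] ≤ μ/a = (39/7)/20 = 39/140.
Numerically: ≈ 0.278571.
(Since a = 20 > μ = 5.571429, the bound 39/140 is < 1 and informative.)

P[X ≥ 20] ≤ 39/140 ≈ 0.278571.


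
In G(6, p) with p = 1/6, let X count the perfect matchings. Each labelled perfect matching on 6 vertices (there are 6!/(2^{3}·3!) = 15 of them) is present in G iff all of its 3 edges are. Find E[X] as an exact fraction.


K_6 has 6!/(2^{3}·3!) = 15 labelled perfect matchings.
For each such perfect matching H, let X_H = 1 if all 3 edges of H are present in G. Then P[X_H = 1] = p^{3} = (1/6)^{3} = 1/216.
By linearity of expectation: E[X] = Σ_H E[X_H] = 15 · p^{3} = 15 · 1/216 = 5/72.
Numerically: E[X] ≈ 0.0694.

E[X] = 15 · (1/6)^{3} = 5/72 ≈ 0.0694.


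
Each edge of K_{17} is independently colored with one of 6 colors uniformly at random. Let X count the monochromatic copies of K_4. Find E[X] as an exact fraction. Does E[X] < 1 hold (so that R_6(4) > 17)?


E[X] = C(17, 4) · 6^{1 − 6} = 2380 · 6^{−5} = 2380/7776.
As a reduced fraction: E[X] = 595/1944 ≈ 0.3061.
Is E[X] < 1? YES.
Since E[X] < 1, there exists a 6-coloring of K_{17} with no monochromatic K_4; hence R_6(4) > 17.

E[X] = 595/1944 ≈ 0.3061; E[X] < 1, so R_6(4) > 17.


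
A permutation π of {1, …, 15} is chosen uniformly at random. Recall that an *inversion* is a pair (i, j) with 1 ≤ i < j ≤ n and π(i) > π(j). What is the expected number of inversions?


Write X = Σ X_I over the C(15, 2) = 105 pairs i < j, with X_I the indicator of one inversion.
There are 105 indicators.
For each fixed pair i < j, the values π(i) and π(j) are two distinct elements of {1, …, 15} in uniformly random order; by symmetry P[π(i) > π(j)] = 1/2.
By linearity: E[X] = 105 · (1/2) = C(15, 2) · (1/2) = 105/2 = 105/2 ≈ 52.50000.

E[X] = 105/2 = 52.50000.


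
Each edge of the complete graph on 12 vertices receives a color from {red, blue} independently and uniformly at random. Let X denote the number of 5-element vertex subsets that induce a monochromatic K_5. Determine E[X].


Let X = Σ_S X_S over the C(12, 5) = 792 subsets S of size 5, where X_S = 1 if the K_5 on S is monochromatic.
For a fixed S, the K_5 on S has C(5, 2) = 10 edges. P[all 10 edges red] = (1/2)^10, and likewise for blue, so P[monochromatic] = 2·(1/2)^10 = 2^{1 − 10} = 1/512.
Summing: E[X] = C(12, 5) · 2^{1 − 10} = 792 · 1/512 = 99/64.
Numerically: E[X] ≈ 1.54688.

E[X] = C(12,5)·2^(1−C(5,2)) = 99/64 ≈ 1.54688.


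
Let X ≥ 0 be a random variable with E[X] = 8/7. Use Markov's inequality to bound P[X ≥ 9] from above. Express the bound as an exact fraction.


μ = E[X] = 8/7, a = 9.
Markov: P[X ≥ 9] ≤ μ/a = (8/7)/9 = 8/63.
Numerically: ≈ 0.1270.
(Since a = 9 > μ = 1.1429, the bound 8/63 is < 1 and informative.)

P[X ≥ 9] ≤ 8/63 ≈ 0.1270.


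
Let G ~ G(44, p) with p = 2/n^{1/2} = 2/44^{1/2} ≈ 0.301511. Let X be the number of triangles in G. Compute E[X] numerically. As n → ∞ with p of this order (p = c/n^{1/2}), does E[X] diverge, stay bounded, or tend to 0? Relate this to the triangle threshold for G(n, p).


Number of potential triangles: C(44, 3) = 13244.
Each occurs with probability p³ ≈ (0.301511)³ ≈ 2.74101222e-02.
By linearity: E[X] = C(44, 3)·p³ ≈ 13244 · 2.74101222e-02 ≈ 363.019659.
Since α = 1/2 < 1, p = c/n^{1/2} ≫ 1/n is above the triangle threshold p ~ 1/n. Asymptotically E[X] ~ (c³/6)·n^{3(1−α)} = (2³/6)·n^{1.5} → ∞; triangles are abundant w.h.p.

E[X] ≈ 363.019659; in regime p = Θ(1/n^{1/2}) E[X] diverges (above the triangle threshold p ~ 1/n).


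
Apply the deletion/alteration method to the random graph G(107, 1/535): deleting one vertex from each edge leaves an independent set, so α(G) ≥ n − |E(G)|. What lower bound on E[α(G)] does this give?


E[|E(G)|] = C(107, 2)·p = 5671 · (1/535) = 53/5.
E[α(G)] ≥ n − E[|E(G)|] = 107 − 53/5 = 482/5.
Numerically: ≈ 96.400.
(This is only a lower bound; the true E[α(G)] may be larger.)

E[α(G)] ≥ 482/5 ≈ 96.400.


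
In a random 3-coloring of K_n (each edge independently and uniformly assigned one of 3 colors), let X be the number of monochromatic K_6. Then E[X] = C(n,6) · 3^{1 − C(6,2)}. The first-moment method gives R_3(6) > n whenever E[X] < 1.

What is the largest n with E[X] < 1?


We need C(n, 6) · 3^{1 − 15} < 1, i.e. C(n, 6) < 3^{15 − 1} = 4782969.
Check values of n near the boundary:
  n = 37: C(37, 6) = 2324784; 2324784 < 4782969? YES
  n = 38: C(38, 6) = 2760681; 2760681 < 4782969? YES
  n = 39: C(39, 6) = 3262623; 3262623 < 4782969? YES
  n = 40: C(40, 6) = 3838380; 3838380 < 4782969? YES
  n = 41: C(41, 6) = 4496388; 4496388 < 4782969? YES
  n = 42: C(42, 6) = 5245786; 5245786 < 4782969? NO
The largest n with C(n, 6) < 4782969 is n = 41 (where E[X] = 1498796/1594323 ≈ 0.9401). Hence R_3(6) > 41, i.e. R_3(6) ≥ 42.

Largest n = 41; hence R_3(6) > 41.


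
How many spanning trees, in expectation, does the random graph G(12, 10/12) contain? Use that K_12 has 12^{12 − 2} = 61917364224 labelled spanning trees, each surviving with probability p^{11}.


K_12 has 12^{12 − 2} = 61917364224 labelled spanning trees.
For each such spanning tree H, let X_H = 1 if all 11 edges of H are present in G. Then P[X_H = 1] = p^{11} = (5/6)^{11} = 48828125/362797056.
By linearity: E[X] = Σ_H E[X_H] = 61917364224 · p^{11} = 61917364224 · 48828125/362797056 = 25000000000/3.
Numerically: E[X] ≈ 8.33333e+09.

E[X] = 61917364224 · (5/6)^{11} = 25000000000/3 ≈ 8.33333e+09.


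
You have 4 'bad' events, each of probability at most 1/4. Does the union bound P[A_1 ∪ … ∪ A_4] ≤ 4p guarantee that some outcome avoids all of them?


Union bound: P[∪_{i=1}^{4} A_i] ≤ Σ_i P[A_i] ≤ 4·p = 4·(1/4) = 1.
Numerically: 1 ≈ 1.000.
Is 1 < 1? NO.
Since the bound 1 is ≥ 1, the union bound is uninformative here; it does NOT by itself certify existence.

4·p = 1 ≈ 1.000; existence NOT certified by the union bound.


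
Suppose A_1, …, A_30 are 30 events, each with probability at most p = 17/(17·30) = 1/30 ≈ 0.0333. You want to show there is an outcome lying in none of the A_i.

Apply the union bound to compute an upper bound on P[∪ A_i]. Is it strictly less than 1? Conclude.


Union bound: P[∪_{i=1}^{30} A_i] ≤ Σ_i P[A_i] ≤ 30·p = 30·(1/30) = 1.
Numerically: 1 ≈ 1.0000.
Is 1 < 1? NO.
Since the bound 1 is ≥ 1, the union bound is uninformative here; it does NOT by itself certify existence.

30·p = 1 ≈ 1.0000; existence NOT certified by the union bound.


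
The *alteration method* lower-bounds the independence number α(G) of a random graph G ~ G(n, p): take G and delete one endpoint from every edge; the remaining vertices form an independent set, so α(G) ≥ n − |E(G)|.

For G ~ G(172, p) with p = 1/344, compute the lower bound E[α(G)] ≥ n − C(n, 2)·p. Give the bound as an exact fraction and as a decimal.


E[|E(G)|] = C(172, 2)·p = 14706 · (1/344) = 171/4.
E[α(G)] ≥ n − E[|E(G)|] = 172 − 171/4 = 517/4.
Numerically: ≈ 129.2500.
(This is only a lower bound; the true E[α(G)] may be larger.)

E[α(G)] ≥ 517/4 ≈ 129.2500.


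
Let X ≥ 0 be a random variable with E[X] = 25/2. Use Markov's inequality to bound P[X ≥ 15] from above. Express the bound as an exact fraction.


μ = E[X] = 25/2, a = 15.
Markov: P[X ≥ 15] ≤ μ/a = (25/2)/15 = 5/6.
Numerically: ≈ 0.833333.
(Since a = 15 > μ = 12.500000, the bound 5/6 is < 1 and informative.)

P[X ≥ 15] ≤ 5/6 ≈ 0.833333.


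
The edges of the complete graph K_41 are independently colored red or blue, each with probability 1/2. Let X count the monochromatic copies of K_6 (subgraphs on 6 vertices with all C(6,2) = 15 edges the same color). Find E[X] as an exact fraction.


Let X = Σ_S X_S over the C(41, 6) = 4496388 subsets S of size 6, where X_S = 1 if the K_6 on S is monochromatic.
For a fixed S, the K_6 on S has C(6, 2) = 15 edges. P[all 15 edges red] = (1/2)^15, and likewise for blue, so P[monochromatic] = 2·(1/2)^15 = 2^{1 − 15} = 1/16384.
By linearity of expectation: E[X] = C(41, 6) · 2^{1 − 15} = 4496388 · 1/16384 = 1124097/4096.
Numerically: E[X] ≈ 274.437744.

E[X] = C(41,6)·2^(1−C(6,2)) = 1124097/4096 ≈ 274.437744.


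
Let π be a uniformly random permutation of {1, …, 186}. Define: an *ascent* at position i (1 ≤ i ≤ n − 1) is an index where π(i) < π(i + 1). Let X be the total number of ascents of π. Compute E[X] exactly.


Write X = Σ X_I over i = 1, …, 185, with X_I the indicator of one ascent.
There are 185 indicators.
For each fixed i, the pair (π(i), π(i+1)) is a uniformly random ordered pair of distinct values from {1, …, 186}; by symmetry P[π(i) < π(i+1)] = 1/2.
By linearity: E[X] = 185 · (1/2) = (186 − 1) · (1/2) = 185/2 ≈ 92.500.

E[X] = 185/2 = 92.500.


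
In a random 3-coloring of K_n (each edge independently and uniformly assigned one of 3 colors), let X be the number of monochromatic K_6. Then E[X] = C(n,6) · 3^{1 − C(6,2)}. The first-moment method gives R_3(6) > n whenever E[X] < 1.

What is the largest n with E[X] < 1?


We need C(n, 6) · 3^{1 − 15} < 1, i.e. C(n, 6) < 3^{15 − 1} = 4782969.
Check values of n near the boundary:
  n = 40: C(40, 6) = 3838380; 3838380 < 4782969? YES
  n = 41: C(41, 6) = 4496388; 4496388 < 4782969? YES
  n = 42: C(42, 6) = 5245786; 5245786 < 4782969? NO
  n = 43: C(43, 6) = 6096454; 6096454 < 4782969? NO
The largest n with C(n, 6) < 4782969 is n = 41 (where E[X] = 1498796/1594323 ≈ 0.9401). Hence R_3(6) > 41, i.e. R_3(6) ≥ 42.

Largest n = 41; hence R_3(6) > 41.


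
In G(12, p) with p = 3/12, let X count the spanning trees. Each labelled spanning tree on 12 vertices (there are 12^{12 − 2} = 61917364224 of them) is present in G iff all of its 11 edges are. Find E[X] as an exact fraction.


K_12 has 12^{12 − 2} = 61917364224 labelled spanning trees.
For each such spanning tree H, let X_H = 1 if all 11 edges of H are present in G. Then P[X_H = 1] = p^{11} = (1/4)^{11} = 1/4194304.
By linearity of expectation: E[X] = Σ_H E[X_H] = 61917364224 · p^{11} = 61917364224 · 1/4194304 = 59049/4.
Numerically: E[X] ≈ 1.476e+04.

E[X] = 61917364224 · (1/4)^{11} = 59049/4 ≈ 1.476e+04.


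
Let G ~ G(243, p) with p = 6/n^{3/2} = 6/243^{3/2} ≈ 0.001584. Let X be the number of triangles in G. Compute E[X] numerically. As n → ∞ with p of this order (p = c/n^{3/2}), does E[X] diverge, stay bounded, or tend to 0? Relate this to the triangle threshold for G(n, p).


Number of potential triangles: C(243, 3) = 2362041.
Each occurs with probability p³ ≈ (0.001584)³ ≈ 3.973979e-09.
By linearity: E[X] = C(243, 3)·p³ ≈ 2362041 · 3.973979e-09 ≈ 0.0094.
Since α = 3/2 > 1, p = c/n^{3/2} = o(1/n) is below the triangle threshold p ~ 1/n. Asymptotically E[X] ~ (c³/6)·n^{3(1−α)} = (6³/6)·n^{-1.5} → 0, so by Markov's inequality G has no triangles w.h.p.

E[X] ≈ 0.0094; in regime p = Θ(1/n^{3/2}) E[X] tends to 0 (below the triangle threshold p ~ 1/n).


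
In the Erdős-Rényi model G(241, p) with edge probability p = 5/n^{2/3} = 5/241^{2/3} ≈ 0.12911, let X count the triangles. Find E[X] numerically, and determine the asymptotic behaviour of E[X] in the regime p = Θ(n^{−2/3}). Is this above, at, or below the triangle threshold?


Number of potential triangles: C(241, 3) = 2303960.
Each occurs with probability p³ ≈ (0.12911)³ ≈ 2.15216680e-03.
By linearity: E[X] = C(241, 3)·p³ ≈ 2303960 · 2.15216680e-03 ≈ 4958.506224.
Since α = 2/3 < 1, p = c/n^{2/3} ≫ 1/n is above the triangle threshold p ~ 1/n. Asymptotically E[X] ~ (c³/6)·n^{3(1−α)} = (5³/6)·n^{1} → ∞; triangles are abundant w.h.p.

E[X] ≈ 4958.506224; in regime p = Θ(1/n^{2/3}) E[X] diverges (above the triangle threshold p ~ 1/n).


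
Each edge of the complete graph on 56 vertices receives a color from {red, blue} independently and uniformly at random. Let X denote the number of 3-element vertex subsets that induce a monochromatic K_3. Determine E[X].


Let X = Σ_S X_S over the C(56, 3) = 27720 subsets S of size 3, where X_S = 1 if the K_3 on S is monochromatic.
For a fixed S, the K_3 on S has C(3, 2) = 3 edges. P[all 3 edges red] = (1/2)^3, and likewise for blue, so P[monochromatic] = 2·(1/2)^3 = 2^{1 − 3} = 1/4.
By linearity of expectation: E[X] = C(56, 3) · 2^{1 − 3} = 27720 · 1/4 = 6930.
Numerically: E[X] ≈ 6930.000000.

E[X] = C(56,3)·2^(1−C(3,2)) = 6930 ≈ 6930.000000.


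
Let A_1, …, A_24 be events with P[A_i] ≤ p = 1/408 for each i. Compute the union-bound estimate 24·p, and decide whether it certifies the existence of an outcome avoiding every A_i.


Union bound: P[∪_{i=1}^{24} A_i] ≤ Σ_i P[A_i] ≤ 24·p = 24·(1/408) = 1/17.
Numerically: 1/17 ≈ 0.0588235.
Is 1/17 < 1? YES.
Since P[∪ A_i] ≤ 1/17 < 1, the complement has P[∩ A_i^c] ≥ 1 − 1/17 = 16/17 > 0, so some outcome avoids every A_i.

24·p = 1/17 ≈ 0.0588235; existence CERTIFIED by the union bound.


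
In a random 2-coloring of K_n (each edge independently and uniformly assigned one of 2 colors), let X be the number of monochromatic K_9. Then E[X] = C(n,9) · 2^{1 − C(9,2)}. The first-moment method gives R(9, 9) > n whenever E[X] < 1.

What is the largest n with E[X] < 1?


We need C(n, 9) · 2^{1 − 36} < 1, i.e. C(n, 9) < 2^{36 − 1} = 34359738368.
Check values of n near the boundary:
  n = 64: C(64, 9) = 27540584512; 27540584512 < 34359738368? YES
  n = 65: C(65, 9) = 31966749880; 31966749880 < 34359738368? YES
  n = 66: C(66, 9) = 37014131440; 37014131440 < 34359738368? NO
The largest n with C(n, 9) < 34359738368 is n = 65 (where E[X] = 3995843735/4294967296 ≈ 0.9304). Hence R(9, 9) > 65, i.e. R(9, 9) ≥ 66.

Largest n = 65; hence R(9, 9) > 65.


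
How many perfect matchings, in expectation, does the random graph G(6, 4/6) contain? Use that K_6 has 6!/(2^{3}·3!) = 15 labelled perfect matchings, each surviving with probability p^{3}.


K_6 has 6!/(2^{3}·3!) = 15 labelled perfect matchings.
For each such perfect matching H, let X_H = 1 if all 3 edges of H are present in G. Then P[X_H = 1] = p^{3} = (2/3)^{3} = 8/27.
By linearity of expectation: E[X] = Σ_H E[X_H] = 15 · p^{3} = 15 · 8/27 = 40/9.
Numerically: E[X] ≈ 4.44.

E[X] = 15 · (2/3)^{3} = 40/9 ≈ 4.44.


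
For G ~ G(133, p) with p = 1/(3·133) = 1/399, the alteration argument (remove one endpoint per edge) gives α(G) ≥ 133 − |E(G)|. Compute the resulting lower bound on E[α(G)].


E[|E(G)|] = C(133, 2)·p = 8778 · (1/399) = 22.
E[α(G)] ≥ n − E[|E(G)|] = 133 − 22 = 111.
Numerically: ≈ 111.0000.
(This is only a lower bound; the true E[α(G)] may be larger.)

E[α(G)] ≥ 111 ≈ 111.0000.


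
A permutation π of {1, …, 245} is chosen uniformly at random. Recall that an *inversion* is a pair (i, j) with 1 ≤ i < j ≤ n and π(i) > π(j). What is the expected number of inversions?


Write X = Σ X_I over the C(245, 2) = 29890 pairs i < j, with X_I the indicator of one inversion.
There are 29890 indicators.
For each fixed pair i < j, the values π(i) and π(j) are two distinct elements of {1, …, 245} in uniformly random order; by symmetry P[π(i) > π(j)] = 1/2.
By linearity: E[X] = 29890 · (1/2) = C(245, 2) · (1/2) = 29890/2 = 14945 ≈ 14945.00000.

E[X] = 14945 = 14945.00000.


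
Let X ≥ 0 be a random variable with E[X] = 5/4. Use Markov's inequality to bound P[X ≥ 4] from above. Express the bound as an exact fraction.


μ = E[X] = 5/4, a = 4.
Markov: P[X ≥ 4] ≤ μ/a = (5/4)/4 = 5/16.
Numerically: ≈ 0.3125.
(Since a = 4 > μ = 1.2500, the bound 5/16 is < 1 and informative.)

P[X ≥ 4] ≤ 5/16 ≈ 0.3125.


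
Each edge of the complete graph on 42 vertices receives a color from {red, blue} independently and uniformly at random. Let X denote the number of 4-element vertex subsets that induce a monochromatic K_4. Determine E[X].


Let X = Σ_S X_S over the C(42, 4) = 111930 subsets S of size 4, where X_S = 1 if the K_4 on S is monochromatic.
For a fixed S, the K_4 on S has C(4, 2) = 6 edges. P[all 6 edges red] = (1/2)^6, and likewise for blue, so P[monochromatic] = 2·(1/2)^6 = 2^{1 − 6} = 1/32.
Summing: E[X] = C(42, 4) · 2^{1 − 6} = 111930 · 1/32 = 55965/16.
Numerically: E[X] ≈ 3497.812500.

E[X] = C(42,4)·2^(1−C(4,2)) = 55965/16 ≈ 3497.812500.


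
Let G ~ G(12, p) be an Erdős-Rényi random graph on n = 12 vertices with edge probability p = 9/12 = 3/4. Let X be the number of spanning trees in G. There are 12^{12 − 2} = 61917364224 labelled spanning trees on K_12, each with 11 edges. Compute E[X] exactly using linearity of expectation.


K_12 has 12^{12 − 2} = 61917364224 labelled spanning trees.
For each such spanning tree H, let X_H = 1 if all 11 edges of H are present in G. Then P[X_H = 1] = p^{11} = (3/4)^{11} = 177147/4194304.
By linearity of expectation: E[X] = Σ_H E[X_H] = 61917364224 · p^{11} = 61917364224 · 177147/4194304 = 10460353203/4.
Numerically: E[X] ≈ 2.61509e+09.

E[X] = 61917364224 · (3/4)^{11} = 10460353203/4 ≈ 2.61509e+09.


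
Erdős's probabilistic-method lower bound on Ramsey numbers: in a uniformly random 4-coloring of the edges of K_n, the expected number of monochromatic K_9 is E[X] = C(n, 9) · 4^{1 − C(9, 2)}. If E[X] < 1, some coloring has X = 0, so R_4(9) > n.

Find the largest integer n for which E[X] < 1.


We need C(n, 9) · 4^{1 − 36} < 1, i.e. C(n, 9) < 4^{36 − 1} = 1180591620717411303424.
Check values of n near the boundary:
  n = 911: C(911, 9) = 1144686900492291197405; 1144686900492291197405 < 1180591620717411303424? YES
  n = 912: C(912, 9) = 1156095740032081475120; 1156095740032081475120 < 1180591620717411303424? YES
  n = 913: C(913, 9) = 1167605542753639808390; 1167605542753639808390 < 1180591620717411303424? YES
  n = 914: C(914, 9) = 1179217089587653905932; 1179217089587653905932 < 1180591620717411303424? YES
  n = 915: C(915, 9) = 1190931166636537885130; 1190931166636537885130 < 1180591620717411303424? NO
The largest n with C(n, 9) < 1180591620717411303424 is n = 914 (where E[X] = 294804272396913476483/295147905179352825856 ≈ 0.9988). Hence R_4(9) > 914, i.e. R_4(9) ≥ 915.

Largest n = 914; hence R_4(9) > 914.


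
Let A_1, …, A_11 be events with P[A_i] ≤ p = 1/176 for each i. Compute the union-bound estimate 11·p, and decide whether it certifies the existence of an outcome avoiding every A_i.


Union bound: P[∪_{i=1}^{11} A_i] ≤ Σ_i P[A_i] ≤ 11·p = 11·(1/176) = 1/16.
Numerically: 1/16 ≈ 0.0625.
Is 1/16 < 1? YES.
Since P[∪ A_i] ≤ 1/16 < 1, the complement has P[∩ A_i^c] ≥ 1 − 1/16 = 15/16 > 0, so some outcome avoids every A_i.

11·p = 1/16 ≈ 0.0625; existence CERTIFIED by the union bound.


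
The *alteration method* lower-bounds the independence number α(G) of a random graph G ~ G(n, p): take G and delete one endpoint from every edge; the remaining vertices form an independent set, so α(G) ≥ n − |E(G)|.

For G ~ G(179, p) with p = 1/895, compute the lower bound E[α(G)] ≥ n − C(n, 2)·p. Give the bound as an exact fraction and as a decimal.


E[|E(G)|] = C(179, 2)·p = 15931 · (1/895) = 89/5.
E[α(G)] ≥ n − E[|E(G)|] = 179 − 89/5 = 806/5.
Numerically: ≈ 161.200.
(This is only a lower bound; the true E[α(G)] may be larger.)

E[α(G)] ≥ 806/5 ≈ 161.200.


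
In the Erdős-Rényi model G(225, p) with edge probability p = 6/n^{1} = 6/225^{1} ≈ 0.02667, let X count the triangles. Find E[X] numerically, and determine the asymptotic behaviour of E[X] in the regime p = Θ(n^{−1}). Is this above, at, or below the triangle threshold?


Number of potential triangles: C(225, 3) = 1873200.
Each occurs with probability p³ ≈ (0.02667)³ ≈ 1.896296e-05.
By linearity: E[X] = C(225, 3)·p³ ≈ 1873200 · 1.896296e-05 ≈ 35.5214.
Here α = 1, so p = 6/n is exactly at the triangle threshold p ~ 1/n. Asymptotically E[X] → c³/6 = 6³/6 = 36 ≈ 36.0000, a bounded constant. In this regime the triangle count is asymptotically Poisson(c³/6).

E[X] ≈ 35.5214; in regime p = Θ(1/n^{1}) E[X] stays bounded (at the triangle threshold p ~ 1/n).


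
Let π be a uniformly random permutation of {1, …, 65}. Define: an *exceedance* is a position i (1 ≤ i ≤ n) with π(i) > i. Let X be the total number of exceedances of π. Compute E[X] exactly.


Write X = Σ_{i=1}^{65} X_i, where X_i = 1_{π(i) > i}.
For each fixed i, π(i) is uniform over {1, …, 65} (marginal of a uniform permutation), so P[π(i) > i] = (n − i)/n. Summing: Σ_{i=1}^{65} (n − i)/n = (0 + 1 + … + 64)/65 = 65(65 − 1)/(2·65) = (65 − 1)/2.
Hence E[X] = Σ_{i=1}^{65} (65 − i)/65 = 32 ≈ 32.000000.

E[X] = 32 = 32.000000.


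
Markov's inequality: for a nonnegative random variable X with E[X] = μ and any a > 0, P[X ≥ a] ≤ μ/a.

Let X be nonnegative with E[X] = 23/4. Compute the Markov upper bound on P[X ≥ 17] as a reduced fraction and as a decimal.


μ = E[X] = 23/4, a = 17.
Markov: P[X ≥ 17] ≤ μ/a = (23/4)/17 = 23/68.
Numerically: ≈ 0.338235.
(Since a = 17 > μ = 5.750000, the bound 23/68 is < 1 and informative.)

P[X ≥ 17] ≤ 23/68 ≈ 0.338235.


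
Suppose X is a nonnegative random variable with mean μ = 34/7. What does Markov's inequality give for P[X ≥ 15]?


μ = E[X] = 34/7, a = 15.
Markov: P[X ≥ 15] ≤ μ/a = (34/7)/15 = 34/105.
Numerically: ≈ 0.324.
(Since a = 15 > μ = 4.857, the bound 34/105 is < 1 and informative.)

P[X ≥ 15] ≤ 34/105 ≈ 0.324.


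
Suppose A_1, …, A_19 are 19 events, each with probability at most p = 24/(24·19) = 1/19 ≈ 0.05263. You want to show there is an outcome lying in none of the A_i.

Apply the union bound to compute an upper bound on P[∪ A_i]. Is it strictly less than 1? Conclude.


Union bound: P[∪_{i=1}^{19} A_i] ≤ Σ_i P[A_i] ≤ 19·p = 19·(1/19) = 1.
Numerically: 1 ≈ 1.00000.
Is 1 < 1? NO.
Since the bound 1 is ≥ 1, the union bound is uninformative here; it does NOT by itself certify existence.

19·p = 1 ≈ 1.00000; existence NOT certified by the union bound.


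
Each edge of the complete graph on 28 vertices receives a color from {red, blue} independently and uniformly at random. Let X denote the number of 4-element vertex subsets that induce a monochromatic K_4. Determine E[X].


Let X = Σ_S X_S over the C(28, 4) = 20475 subsets S of size 4, where X_S = 1 if the K_4 on S is monochromatic.
For a fixed S, the K_4 on S has C(4, 2) = 6 edges. P[all 6 edges red] = (1/2)^6, and likewise for blue, so P[monochromatic] = 2·(1/2)^6 = 2^{1 − 6} = 1/32.
By linearity of expectation: E[X] = C(28, 4) · 2^{1 − 6} = 20475 · 1/32 = 20475/32.
Numerically: E[X] ≈ 639.843750.

E[X] = C(28,4)·2^(1−C(4,2)) = 20475/32 ≈ 639.843750.


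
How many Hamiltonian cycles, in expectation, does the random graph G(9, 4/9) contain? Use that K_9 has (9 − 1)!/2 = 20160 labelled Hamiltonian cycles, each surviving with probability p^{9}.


K_9 has (9 − 1)!/2 = 20160 labelled Hamiltonian cycles.
For each such Hamiltonian cycle H, let X_H = 1 if all 9 edges of H are present in G. Then P[X_H = 1] = p^{9} = (4/9)^{9} = 262144/387420489.
By linearity: E[X] = Σ_H E[X_H] = 20160 · p^{9} = 20160 · 262144/387420489 = 587202560/43046721.
Numerically: E[X] ≈ 13.6.

E[X] = 20160 · (4/9)^{9} = 587202560/43046721 ≈ 13.6.


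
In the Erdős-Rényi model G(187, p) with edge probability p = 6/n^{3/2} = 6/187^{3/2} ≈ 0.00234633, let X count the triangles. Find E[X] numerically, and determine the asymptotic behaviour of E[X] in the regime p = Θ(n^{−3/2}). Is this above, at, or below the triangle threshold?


Number of potential triangles: C(187, 3) = 1072445.
Each occurs with probability p³ ≈ (0.00234633)³ ≈ 1.29171446e-08.
By linearity: E[X] = C(187, 3)·p³ ≈ 1072445 · 1.29171446e-08 ≈ 0.013853.
Since α = 3/2 > 1, p = c/n^{3/2} = o(1/n) is below the triangle threshold p ~ 1/n. Asymptotically E[X] ~ (c³/6)·n^{3(1−α)} = (6³/6)·n^{-1.5} → 0, so by Markov's inequality G has no triangles w.h.p.

E[X] ≈ 0.013853; in regime p = Θ(1/n^{3/2}) E[X] tends to 0 (below the triangle threshold p ~ 1/n).


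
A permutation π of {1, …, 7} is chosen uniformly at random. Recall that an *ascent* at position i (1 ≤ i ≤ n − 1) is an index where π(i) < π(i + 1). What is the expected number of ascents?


Write X = Σ X_I over i = 1, …, 6, with X_I the indicator of one ascent.
There are 6 indicators.
For each fixed i, the pair (π(i), π(i+1)) is a uniformly random ordered pair of distinct values from {1, …, 7}; by symmetry P[π(i) < π(i+1)] = 1/2.
By linearity: E[X] = 6 · (1/2) = (7 − 1) · (1/2) = 3 ≈ 3.000000.

E[X] = 3 = 3.000000.


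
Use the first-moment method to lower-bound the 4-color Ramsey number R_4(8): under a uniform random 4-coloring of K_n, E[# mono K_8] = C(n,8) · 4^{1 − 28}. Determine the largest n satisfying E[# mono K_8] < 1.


We need C(n, 8) · 4^{1 − 28} < 1, i.e. C(n, 8) < 4^{28 − 1} = 18014398509481984.
Check values of n near the boundary:
  n = 404: C(404, 8) = 16415071523485570; 16415071523485570 < 18014398509481984? YES
  n = 405: C(405, 8) = 16745853821188050; 16745853821188050 < 18014398509481984? YES
  n = 406: C(406, 8) = 17082453897995850; 17082453897995850 < 18014398509481984? YES
  n = 407: C(407, 8) = 17424959239309050; 17424959239309050 < 18014398509481984? YES
  n = 408: C(408, 8) = 17773458424095231; 17773458424095231 < 18014398509481984? YES
  n = 409: C(409, 8) = 18128041135797879; 18128041135797879 < 18014398509481984? NO
  n = 410: C(410, 8) = 18488798173326195; 18488798173326195 < 18014398509481984? NO
The largest n with C(n, 8) < 18014398509481984 is n = 408 (where E[X] = 17773458424095231/18014398509481984 ≈ 0.987). Hence R_4(8) > 408, i.e. R_4(8) ≥ 409.

Largest n = 408; hence R_4(8) > 408.


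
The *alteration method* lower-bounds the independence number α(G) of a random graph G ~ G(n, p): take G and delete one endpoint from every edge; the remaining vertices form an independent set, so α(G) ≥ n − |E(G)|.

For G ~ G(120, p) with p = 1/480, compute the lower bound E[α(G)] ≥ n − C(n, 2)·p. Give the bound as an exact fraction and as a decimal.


E[|E(G)|] = C(120, 2)·p = 7140 · (1/480) = 119/8.
E[α(G)] ≥ n − E[|E(G)|] = 120 − 119/8 = 841/8.
Numerically: ≈ 105.125.
(This is only a lower bound; the true E[α(G)] may be larger.)

E[α(G)] ≥ 841/8 ≈ 105.125.


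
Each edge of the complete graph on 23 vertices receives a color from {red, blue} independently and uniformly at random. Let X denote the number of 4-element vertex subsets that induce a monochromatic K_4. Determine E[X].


Let X = Σ_S X_S over the C(23, 4) = 8855 subsets S of size 4, where X_S = 1 if the K_4 on S is monochromatic.
For a fixed S, the K_4 on S has C(4, 2) = 6 edges. P[all 6 edges red] = (1/2)^6, and likewise for blue, so P[monochromatic] = 2·(1/2)^6 = 2^{1 − 6} = 1/32.
By linearity: E[X] = C(23, 4) · 2^{1 − 6} = 8855 · 1/32 = 8855/32.
Numerically: E[X] ≈ 276.718750.

E[X] = C(23,4)·2^(1−C(4,2)) = 8855/32 ≈ 276.718750.


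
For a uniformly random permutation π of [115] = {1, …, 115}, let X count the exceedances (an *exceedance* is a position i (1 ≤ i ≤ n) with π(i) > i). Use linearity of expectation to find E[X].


Write X = Σ_{i=1}^{115} X_i, where X_i = 1_{π(i) > i}.
For each fixed i, π(i) is uniform over {1, …, 115} (marginal of a uniform permutation), so P[π(i) > i] = (n − i)/n. Summing: Σ_{i=1}^{115} (n − i)/n = (0 + 1 + … + 114)/115 = 115(115 − 1)/(2·115) = (115 − 1)/2.
Hence E[X] = Σ_{i=1}^{115} (115 − i)/115 = 57 ≈ 57.000000.

E[X] = 57 = 57.000000.


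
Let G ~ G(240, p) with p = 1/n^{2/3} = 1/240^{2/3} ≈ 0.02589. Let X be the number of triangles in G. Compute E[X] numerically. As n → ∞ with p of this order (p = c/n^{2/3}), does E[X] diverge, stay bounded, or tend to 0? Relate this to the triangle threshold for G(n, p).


Number of potential triangles: C(240, 3) = 2275280.
Each occurs with probability p³ ≈ (0.02589)³ ≈ 1.736111e-05.
By linearity: E[X] = C(240, 3)·p³ ≈ 2275280 · 1.736111e-05 ≈ 39.5014.
Since α = 2/3 < 1, p = c/n^{2/3} ≫ 1/n is above the triangle threshold p ~ 1/n. Asymptotically E[X] ~ (c³/6)·n^{3(1−α)} = (1³/6)·n^{1} → ∞; triangles are abundant w.h.p.

E[X] ≈ 39.5014; in regime p = Θ(1/n^{2/3}) E[X] diverges (above the triangle threshold p ~ 1/n).
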